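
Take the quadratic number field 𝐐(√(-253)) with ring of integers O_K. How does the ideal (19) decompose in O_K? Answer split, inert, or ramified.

inert — (19) stays prime in O_K

Since -253 ≢ 1 mod 4, the ring of integers is ℤ[√-253] with discriminant 4·(-253) = -1012.
Since gcd(19, -1012) = 1 the prime 19 does not ramify.
(-253/19) = 13^9 mod 19 = 18, giving Legendre symbol -1.
Legendre symbol -1 ⇒ 19 is inert.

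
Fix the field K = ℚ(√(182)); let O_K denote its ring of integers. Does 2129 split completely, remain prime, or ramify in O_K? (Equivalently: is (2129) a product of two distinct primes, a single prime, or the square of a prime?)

split — (2129) = 𝔭₁𝔭₂ with 𝔭₁ ≠ 𝔭₂

d = 182 ≡ 2 (mod 4), so O_K = ℤ[√182] and disc(K) = 4d = 728.
disc(K) = 728 is not divisible by 2129; 2129 is unramified.
(182/2129) = 182^1064 mod 2129 = 1, giving Legendre symbol 1.
(182/2129) = 1, so 2129 splits.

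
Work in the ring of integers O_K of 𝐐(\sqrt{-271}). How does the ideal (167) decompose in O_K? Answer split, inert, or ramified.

d = -271 ≡ 1 (mod 4), so O_K = ℤ[(1+√-271)/2] and disc(K) = d = -271.
Since gcd(167, -271) = 1 the prime 167 does not ramify.
Euler's criterion: (-271)^83 mod 167 = 1. Thus (-271|167) = 1.
(-271/167) = 1, so 167 splits.

splits completely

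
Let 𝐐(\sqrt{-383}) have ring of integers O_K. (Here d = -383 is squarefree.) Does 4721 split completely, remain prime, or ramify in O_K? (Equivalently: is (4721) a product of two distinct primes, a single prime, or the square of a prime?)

remains prime (inert)

Since -383 ≡ 1 mod 4, the ring of integers is ℤ[(1+√-383)/2] with discriminant -383.
Since gcd(4721, -383) = 1 the prime 4721 does not ramify.
Compute (-383/4721) via Euler: 4338^((4721-1)/2) mod 4721 = 4720, so (-383/4721) = -1.
Legendre symbol -1 ⇒ 4721 is inert.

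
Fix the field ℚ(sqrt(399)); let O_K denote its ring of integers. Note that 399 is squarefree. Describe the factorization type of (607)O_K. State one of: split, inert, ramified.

d = 399 ≡ 3 (mod 4), so O_K = ℤ[√399] and disc(K) = 4d = 1596.
Since gcd(607, 1596) = 1 the prime 607 does not ramify.
Legendre symbol by Euler's criterion: (399/607) ≡ 399^303 ≡ 606 (mod 607), i.e. (399/607) = -1.
Legendre symbol -1 ⇒ 607 is inert.

remains prime (inert)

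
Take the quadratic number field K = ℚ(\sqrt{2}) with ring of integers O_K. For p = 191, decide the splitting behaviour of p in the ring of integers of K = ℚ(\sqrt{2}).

splits completely

Since 2 ≢ 1 mod 4, the ring of integers is ℤ[√2] with discriminant 4·2 = 8.
Since gcd(191, 8) = 1 the prime 191 does not ramify.
Euler's criterion: 2^95 mod 191 = 1. Thus (2|191) = 1.
d is a quadratic residue mod p, hence 191 splits in O_K.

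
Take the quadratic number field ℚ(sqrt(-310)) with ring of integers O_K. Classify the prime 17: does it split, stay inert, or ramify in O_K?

17 splits in O_K

d = -310 ≡ 2 (mod 4), so O_K = ℤ[√-310] and disc(K) = 4d = -1240.
17 ∤ -1240, so 17 is unramified.
Compute (-310/17) via Euler: 13^((17-1)/2) mod 17 = 1, so (-310/17) = 1.
(-310/17) = 1, so 17 splits.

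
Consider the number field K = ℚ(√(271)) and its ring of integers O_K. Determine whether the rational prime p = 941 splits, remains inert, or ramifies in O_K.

d = 271 ≡ 3 (mod 4), so O_K = ℤ[√271] and disc(K) = 4d = 1084.
disc(K) = 1084 is not divisible by 941; 941 is unramified.
Compute (271/941) via Euler: 271^((941-1)/2) mod 941 = 1, so (271/941) = 1.
Legendre symbol 1 ⇒ 941 is split.

split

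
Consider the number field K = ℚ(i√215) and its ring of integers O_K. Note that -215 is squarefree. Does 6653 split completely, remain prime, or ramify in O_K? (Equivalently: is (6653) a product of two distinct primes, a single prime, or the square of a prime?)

Since -215 ≡ 1 mod 4, the ring of integers is ℤ[(1+√-215)/2] with discriminant -215.
Since gcd(6653, -215) = 1 the prime 6653 does not ramify.
Legendre symbol by Euler's criterion: (-215/6653) ≡ (-215)^3326 ≡ 6652 (mod 6653), i.e. (-215/6653) = -1.
(-215/6653) = -1, so 6653 is inert.

inert — (6653) stays prime in O_K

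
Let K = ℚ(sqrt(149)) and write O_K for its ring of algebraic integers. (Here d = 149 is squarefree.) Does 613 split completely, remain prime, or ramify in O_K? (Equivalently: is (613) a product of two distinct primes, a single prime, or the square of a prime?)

d = 149 ≡ 1 (mod 4), so O_K = ℤ[(1+√149)/2] and disc(K) = d = 149.
Since gcd(613, 149) = 1 the prime 613 does not ramify.
Legendre symbol by Euler's criterion: (149/613) ≡ 149^306 ≡ 1 (mod 613), i.e. (149/613) = 1.
d is a quadratic residue mod p, hence 613 splits in O_K.

splits completely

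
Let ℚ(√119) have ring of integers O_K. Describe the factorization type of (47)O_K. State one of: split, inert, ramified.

119 mod 4 = 3, hence disc K = 4·119 = 476 and O_K = ℤ[√119].
disc(K) = 476 is not divisible by 47; 47 is unramified.
Euler's criterion: 119^23 mod 47 = 1. Thus (119|47) = 1.
Legendre symbol 1 ⇒ 47 is split.

split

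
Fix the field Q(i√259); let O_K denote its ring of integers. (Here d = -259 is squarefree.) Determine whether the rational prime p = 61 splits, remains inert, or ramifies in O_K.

Since -259 ≡ 1 mod 4, the ring of integers is ℤ[(1+√-259)/2] with discriminant -259.
Since gcd(61, -259) = 1 the prime 61 does not ramify.
Legendre symbol by Euler's criterion: (-259/61) ≡ (-259)^30 ≡ 1 (mod 61), i.e. (-259/61) = 1.
(-259/61) = 1, so 61 splits.

split — (61) = 𝔭₁𝔭₂ with 𝔭₁ ≠ 𝔭₂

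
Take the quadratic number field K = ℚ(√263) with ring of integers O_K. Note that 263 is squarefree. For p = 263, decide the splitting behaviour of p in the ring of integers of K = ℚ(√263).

d = 263 ≡ 3 (mod 4), so O_K = ℤ[√263] and disc(K) = 4d = 1052.
disc(K) = 1052 = 263·4, so p = 263 is ramified.

p ramifies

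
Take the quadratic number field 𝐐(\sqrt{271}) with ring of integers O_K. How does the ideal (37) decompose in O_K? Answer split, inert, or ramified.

split

d = 271 ≡ 3 (mod 4), so O_K = ℤ[√271] and disc(K) = 4d = 1084.
Since gcd(37, 1084) = 1 the prime 37 does not ramify.
Euler's criterion: 271^18 mod 37 = 1. Thus (271|37) = 1.
d is a quadratic residue mod p, hence 37 splits in O_K.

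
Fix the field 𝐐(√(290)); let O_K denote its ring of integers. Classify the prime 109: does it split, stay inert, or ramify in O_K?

290 mod 4 = 2, hence disc K = 4·290 = 1160 and O_K = ℤ[√290].
disc(K) = 1160 is not divisible by 109; 109 is unramified.
Euler's criterion: 290^54 mod 109 = 108. Thus (290|109) = -1.
d is a non-residue mod p, hence 109 remains inert in O_K.

p is inert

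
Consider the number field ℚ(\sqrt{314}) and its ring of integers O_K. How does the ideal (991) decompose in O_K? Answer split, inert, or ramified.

314 mod 4 = 2, hence disc K = 4·314 = 1256 and O_K = ℤ[√314].
disc(K) = 1256 is not divisible by 991; 991 is unramified.
Legendre symbol by Euler's criterion: (314/991) ≡ 314^495 ≡ 1 (mod 991), i.e. (314/991) = 1.
d is a quadratic residue mod p, hence 991 splits in O_K.

991 splits in O_K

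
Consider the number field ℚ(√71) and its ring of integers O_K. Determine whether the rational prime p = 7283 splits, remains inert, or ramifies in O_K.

splits completely

71 mod 4 = 3, hence disc K = 4·71 = 284 and O_K = ℤ[√71].
Since gcd(7283, 284) = 1 the prime 7283 does not ramify.
(71/7283) = 71^3641 mod 7283 = 1, giving Legendre symbol 1.
(71/7283) = 1, so 7283 splits.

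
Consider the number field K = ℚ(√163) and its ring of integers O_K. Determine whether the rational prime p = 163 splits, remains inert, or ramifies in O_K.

p ramifies

163 mod 4 = 3, hence disc K = 4·163 = 652 and O_K = ℤ[√163].
disc(K) = 652 = 163·4, so p = 163 is ramified.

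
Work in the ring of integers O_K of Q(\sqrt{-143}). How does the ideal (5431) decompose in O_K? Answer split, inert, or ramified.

Since -143 ≡ 1 mod 4, the ring of integers is ℤ[(1+√-143)/2] with discriminant -143.
Since gcd(5431, -143) = 1 the prime 5431 does not ramify.
Euler's criterion: (-143)^2715 mod 5431 = 5430. Thus (-143|5431) = -1.
(-143/5431) = -1, so 5431 is inert.

5431 remains inert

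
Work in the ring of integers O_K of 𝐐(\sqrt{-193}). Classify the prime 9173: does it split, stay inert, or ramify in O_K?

remains prime (inert)

d = -193 ≡ 3 (mod 4), so O_K = ℤ[√-193] and disc(K) = 4d = -772.
disc(K) = -772 is not divisible by 9173; 9173 is unramified.
(-193/9173) = 8980^4586 mod 9173 = 9172, giving Legendre symbol -1.
Legendre symbol -1 ⇒ 9173 is inert.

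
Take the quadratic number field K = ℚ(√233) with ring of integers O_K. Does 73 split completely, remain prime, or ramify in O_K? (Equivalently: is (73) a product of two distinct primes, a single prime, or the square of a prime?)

Since 233 ≡ 1 mod 4, the ring of integers is ℤ[(1+√233)/2] with discriminant 233.
Since gcd(73, 233) = 1 the prime 73 does not ramify.
Compute (233/73) via Euler: 14^((73-1)/2) mod 73 = 72, so (233/73) = -1.
(233/73) = -1, so 73 is inert.

inert — (73) stays prime in O_K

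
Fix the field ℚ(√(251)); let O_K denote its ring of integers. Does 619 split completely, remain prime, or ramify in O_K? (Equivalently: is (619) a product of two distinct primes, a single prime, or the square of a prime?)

Since 251 ≢ 1 mod 4, the ring of integers is ℤ[√251] with discriminant 4·251 = 1004.
disc(K) = 1004 is not divisible by 619; 619 is unramified.
Compute (251/619) via Euler: 251^((619-1)/2) mod 619 = 618, so (251/619) = -1.
d is a non-residue mod p, hence 619 remains inert in O_K.

619 remains inert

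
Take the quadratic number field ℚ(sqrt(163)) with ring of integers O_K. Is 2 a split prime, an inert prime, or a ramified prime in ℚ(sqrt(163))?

ramified

163 mod 4 = 3, hence disc K = 4·163 = 652 and O_K = ℤ[√163].
2 divides disc(K) = 652, so 2 ramifies.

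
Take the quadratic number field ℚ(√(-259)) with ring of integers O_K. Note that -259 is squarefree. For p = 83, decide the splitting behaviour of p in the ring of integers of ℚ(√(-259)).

-259 mod 4 = 1, hence disc K = -259 and O_K = ℤ[(1+√-259)/2].
83 ∤ -259, so 83 is unramified.
(-259/83) = 73^41 mod 83 = 82, giving Legendre symbol -1.
(-259/83) = -1, so 83 is inert.

inert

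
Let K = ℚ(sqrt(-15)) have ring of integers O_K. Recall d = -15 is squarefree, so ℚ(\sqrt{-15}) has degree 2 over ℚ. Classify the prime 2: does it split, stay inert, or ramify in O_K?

p splits

-15 mod 4 = 1, hence disc K = -15 and O_K = ℤ[(1+√-15)/2].
2 ∤ -15, so 2 is unramified.
d ≡ 1 (mod 8); the supplementary law gives 2 split.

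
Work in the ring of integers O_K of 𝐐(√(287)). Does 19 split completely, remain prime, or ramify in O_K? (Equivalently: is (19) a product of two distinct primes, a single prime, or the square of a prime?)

d = 287 ≡ 3 (mod 4), so O_K = ℤ[√287] and disc(K) = 4d = 1148.
Since gcd(19, 1148) = 1 the prime 19 does not ramify.
(287/19) = 2^9 mod 19 = 18, giving Legendre symbol -1.
d is a non-residue mod p, hence 19 remains inert in O_K.

remains prime (inert)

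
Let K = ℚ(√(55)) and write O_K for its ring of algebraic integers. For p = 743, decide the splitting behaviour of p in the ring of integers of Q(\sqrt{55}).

743 remains inert

55 mod 4 = 3, hence disc K = 4·55 = 220 and O_K = ℤ[√55].
disc(K) = 220 is not divisible by 743; 743 is unramified.
Legendre symbol by Euler's criterion: (55/743) ≡ 55^371 ≡ 742 (mod 743), i.e. (55/743) = -1.
(55/743) = -1, so 743 is inert.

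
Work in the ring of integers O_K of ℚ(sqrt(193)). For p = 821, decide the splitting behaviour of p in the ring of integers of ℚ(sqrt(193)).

splits completely

d = 193 ≡ 1 (mod 4), so O_K = ℤ[(1+√193)/2] and disc(K) = d = 193.
disc(K) = 193 is not divisible by 821; 821 is unramified.
Euler's criterion: 193^410 mod 821 = 1. Thus (193|821) = 1.
d is a quadratic residue mod p, hence 821 splits in O_K.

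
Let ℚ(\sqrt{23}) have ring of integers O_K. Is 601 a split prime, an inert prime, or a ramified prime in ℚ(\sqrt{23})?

d = 23 ≡ 3 (mod 4), so O_K = ℤ[√23] and disc(K) = 4d = 92.
disc(K) = 92 is not divisible by 601; 601 is unramified.
Compute (23/601) via Euler: 23^((601-1)/2) mod 601 = 1, so (23/601) = 1.
d is a quadratic residue mod p, hence 601 splits in O_K.

601 splits in O_K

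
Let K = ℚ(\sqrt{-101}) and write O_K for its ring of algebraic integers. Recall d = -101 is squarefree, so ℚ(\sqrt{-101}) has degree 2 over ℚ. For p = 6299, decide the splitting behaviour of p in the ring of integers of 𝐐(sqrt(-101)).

inert

Since -101 ≢ 1 mod 4, the ring of integers is ℤ[√-101] with discriminant 4·(-101) = -404.
disc(K) = -404 is not divisible by 6299; 6299 is unramified.
(-101/6299) = 6198^3149 mod 6299 = 6298, giving Legendre symbol -1.
Legendre symbol -1 ⇒ 6299 is inert.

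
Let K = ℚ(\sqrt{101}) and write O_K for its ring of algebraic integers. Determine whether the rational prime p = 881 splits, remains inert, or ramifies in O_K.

881 remains inert

d = 101 ≡ 1 (mod 4), so O_K = ℤ[(1+√101)/2] and disc(K) = d = 101.
disc(K) = 101 is not divisible by 881; 881 is unramified.
Euler's criterion: 101^440 mod 881 = 880. Thus (101|881) = -1.
(101/881) = -1, so 881 is inert.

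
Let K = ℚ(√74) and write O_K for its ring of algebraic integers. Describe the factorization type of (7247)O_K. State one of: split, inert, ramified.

7247 remains inert

d = 74 ≡ 2 (mod 4), so O_K = ℤ[√74] and disc(K) = 4d = 296.
disc(K) = 296 is not divisible by 7247; 7247 is unramified.
Compute (74/7247) via Euler: 74^((7247-1)/2) mod 7247 = 7246, so (74/7247) = -1.
(74/7247) = -1, so 7247 is inert.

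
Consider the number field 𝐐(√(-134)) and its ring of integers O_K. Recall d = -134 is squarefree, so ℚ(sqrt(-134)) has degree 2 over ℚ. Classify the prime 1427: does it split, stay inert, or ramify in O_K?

Since -134 ≢ 1 mod 4, the ring of integers is ℤ[√-134] with discriminant 4·(-134) = -536.
Since gcd(1427, -536) = 1 the prime 1427 does not ramify.
Euler's criterion: (-134)^713 mod 1427 = 1. Thus (-134|1427) = 1.
Legendre symbol 1 ⇒ 1427 is split.

split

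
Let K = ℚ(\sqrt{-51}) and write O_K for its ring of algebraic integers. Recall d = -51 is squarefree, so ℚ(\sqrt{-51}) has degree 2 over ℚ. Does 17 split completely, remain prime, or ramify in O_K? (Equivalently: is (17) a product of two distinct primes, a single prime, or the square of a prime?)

Since -51 ≡ 1 mod 4, the ring of integers is ℤ[(1+√-51)/2] with discriminant -51.
Ramification test: 17 | -51. The prime 17 ramifies in K.

ramifies in O_K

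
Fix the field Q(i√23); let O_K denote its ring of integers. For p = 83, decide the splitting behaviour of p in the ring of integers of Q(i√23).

d = -23 ≡ 1 (mod 4), so O_K = ℤ[(1+√-23)/2] and disc(K) = d = -23.
disc(K) = -23 is not divisible by 83; 83 is unramified.
Euler's criterion: (-23)^41 mod 83 = 82. Thus (-23|83) = -1.
d is a non-residue mod p, hence 83 remains inert in O_K.

inert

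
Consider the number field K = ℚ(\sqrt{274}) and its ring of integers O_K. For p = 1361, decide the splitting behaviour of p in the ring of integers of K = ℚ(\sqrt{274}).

split — (1361) = 𝔭₁𝔭₂ with 𝔭₁ ≠ 𝔭₂

Since 274 ≢ 1 mod 4, the ring of integers is ℤ[√274] with discriminant 4·274 = 1096.
disc(K) = 1096 is not divisible by 1361; 1361 is unramified.
Euler's criterion: 274^680 mod 1361 = 1. Thus (274|1361) = 1.
d is a quadratic residue mod p, hence 1361 splits in O_K.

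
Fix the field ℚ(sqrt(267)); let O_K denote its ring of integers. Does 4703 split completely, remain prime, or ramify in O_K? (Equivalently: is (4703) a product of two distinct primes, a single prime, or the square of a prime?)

remains prime (inert)

267 mod 4 = 3, hence disc K = 4·267 = 1068 and O_K = ℤ[√267].
Since gcd(4703, 1068) = 1 the prime 4703 does not ramify.
Compute (267/4703) via Euler: 267^((4703-1)/2) mod 4703 = 4702, so (267/4703) = -1.
(267/4703) = -1, so 4703 is inert.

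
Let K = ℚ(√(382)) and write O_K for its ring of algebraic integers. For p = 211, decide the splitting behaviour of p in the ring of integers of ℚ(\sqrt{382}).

split

d = 382 ≡ 2 (mod 4), so O_K = ℤ[√382] and disc(K) = 4d = 1528.
211 ∤ 1528, so 211 is unramified.
Legendre symbol by Euler's criterion: (382/211) ≡ 382^105 ≡ 1 (mod 211), i.e. (382/211) = 1.
(382/211) = 1, so 211 splits.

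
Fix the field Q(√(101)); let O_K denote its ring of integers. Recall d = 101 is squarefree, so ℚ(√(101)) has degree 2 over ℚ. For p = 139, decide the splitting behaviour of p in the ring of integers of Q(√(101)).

inert

101 mod 4 = 1, hence disc K = 101 and O_K = ℤ[(1+√101)/2].
139 ∤ 101, so 139 is unramified.
(101/139) = 101^69 mod 139 = 138, giving Legendre symbol -1.
d is a non-residue mod p, hence 139 remains inert in O_K.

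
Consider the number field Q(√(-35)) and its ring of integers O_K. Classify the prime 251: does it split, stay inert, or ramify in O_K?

-35 mod 4 = 1, hence disc K = -35 and O_K = ℤ[(1+√-35)/2].
251 ∤ -35, so 251 is unramified.
Euler's criterion: (-35)^125 mod 251 = 250. Thus (-35|251) = -1.
Legendre symbol -1 ⇒ 251 is inert.

remains prime (inert)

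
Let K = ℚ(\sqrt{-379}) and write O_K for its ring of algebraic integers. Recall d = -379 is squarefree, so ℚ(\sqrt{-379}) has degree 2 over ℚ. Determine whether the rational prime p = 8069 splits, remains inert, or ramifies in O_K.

-379 mod 4 = 1, hence disc K = -379 and O_K = ℤ[(1+√-379)/2].
Since gcd(8069, -379) = 1 the prime 8069 does not ramify.
Euler's criterion: (-379)^4034 mod 8069 = 1. Thus (-379|8069) = 1.
Legendre symbol 1 ⇒ 8069 is split.

split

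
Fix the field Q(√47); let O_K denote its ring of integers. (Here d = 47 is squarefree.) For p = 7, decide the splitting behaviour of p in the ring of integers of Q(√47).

47 mod 4 = 3, hence disc K = 4·47 = 188 and O_K = ℤ[√47].
7 ∤ 188, so 7 is unramified.
Legendre symbol by Euler's criterion: (47/7) ≡ 47^3 ≡ 6 (mod 7), i.e. (47/7) = -1.
(47/7) = -1, so 7 is inert.

7 remains inert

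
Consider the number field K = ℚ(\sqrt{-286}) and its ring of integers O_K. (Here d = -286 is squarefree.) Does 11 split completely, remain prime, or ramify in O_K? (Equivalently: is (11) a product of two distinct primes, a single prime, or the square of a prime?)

ramified — (11) = 𝔭²

d = -286 ≡ 2 (mod 4), so O_K = ℤ[√-286] and disc(K) = 4d = -1144.
Ramification test: 11 | -1144. The prime 11 ramifies in K.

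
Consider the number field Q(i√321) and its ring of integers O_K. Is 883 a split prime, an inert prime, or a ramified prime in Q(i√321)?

inert

d = -321 ≡ 3 (mod 4), so O_K = ℤ[√-321] and disc(K) = 4d = -1284.
Since gcd(883, -1284) = 1 the prime 883 does not ramify.
Euler's criterion: (-321)^441 mod 883 = 882. Thus (-321|883) = -1.
(-321/883) = -1, so 883 is inert.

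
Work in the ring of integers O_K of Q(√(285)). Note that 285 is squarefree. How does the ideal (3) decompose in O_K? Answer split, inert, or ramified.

d = 285 ≡ 1 (mod 4), so O_K = ℤ[(1+√285)/2] and disc(K) = d = 285.
Ramification test: 3 | 285. The prime 3 ramifies in K.

ramifies in O_K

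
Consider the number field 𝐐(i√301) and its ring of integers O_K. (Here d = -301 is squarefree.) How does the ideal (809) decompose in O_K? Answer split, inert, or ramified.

split — (809) = 𝔭₁𝔭₂ with 𝔭₁ ≠ 𝔭₂

d = -301 ≡ 3 (mod 4), so O_K = ℤ[√-301] and disc(K) = 4d = -1204.
809 ∤ -1204, so 809 is unramified.
Legendre symbol by Euler's criterion: (-301/809) ≡ (-301)^404 ≡ 1 (mod 809), i.e. (-301/809) = 1.
(-301/809) = 1, so 809 splits.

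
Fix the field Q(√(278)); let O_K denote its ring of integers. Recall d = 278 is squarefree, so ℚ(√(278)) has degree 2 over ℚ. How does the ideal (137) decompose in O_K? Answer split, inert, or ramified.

split

d = 278 ≡ 2 (mod 4), so O_K = ℤ[√278] and disc(K) = 4d = 1112.
disc(K) = 1112 is not divisible by 137; 137 is unramified.
(278/137) = 4^68 mod 137 = 1, giving Legendre symbol 1.
d is a quadratic residue mod p, hence 137 splits in O_K.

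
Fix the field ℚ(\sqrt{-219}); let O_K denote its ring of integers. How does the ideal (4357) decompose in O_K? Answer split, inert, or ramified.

-219 mod 4 = 1, hence disc K = -219 and O_K = ℤ[(1+√-219)/2].
4357 ∤ -219, so 4357 is unramified.
Legendre symbol by Euler's criterion: (-219/4357) ≡ (-219)^2178 ≡ 1 (mod 4357), i.e. (-219/4357) = 1.
(-219/4357) = 1, so 4357 splits.

splits completely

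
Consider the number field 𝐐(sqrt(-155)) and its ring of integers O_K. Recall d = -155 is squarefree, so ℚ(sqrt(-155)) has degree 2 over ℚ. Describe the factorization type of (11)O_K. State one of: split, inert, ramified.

d = -155 ≡ 1 (mod 4), so O_K = ℤ[(1+√-155)/2] and disc(K) = d = -155.
Since gcd(11, -155) = 1 the prime 11 does not ramify.
Legendre symbol by Euler's criterion: (-155/11) ≡ (-155)^5 ≡ 10 (mod 11), i.e. (-155/11) = -1.
d is a non-residue mod p, hence 11 remains inert in O_K.

remains prime (inert)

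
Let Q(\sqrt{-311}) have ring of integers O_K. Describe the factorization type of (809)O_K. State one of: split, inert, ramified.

split — (809) = 𝔭₁𝔭₂ with 𝔭₁ ≠ 𝔭₂

d = -311 ≡ 1 (mod 4), so O_K = ℤ[(1+√-311)/2] and disc(K) = d = -311.
809 ∤ -311, so 809 is unramified.
(-311/809) = 498^404 mod 809 = 1, giving Legendre symbol 1.
d is a quadratic residue mod p, hence 809 splits in O_K.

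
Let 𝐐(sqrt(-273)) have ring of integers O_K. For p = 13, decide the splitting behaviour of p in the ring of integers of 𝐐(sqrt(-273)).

ramified — (13) = 𝔭²

d = -273 ≡ 3 (mod 4), so O_K = ℤ[√-273] and disc(K) = 4d = -1092.
Ramification test: 13 | -1092. The prime 13 ramifies in K.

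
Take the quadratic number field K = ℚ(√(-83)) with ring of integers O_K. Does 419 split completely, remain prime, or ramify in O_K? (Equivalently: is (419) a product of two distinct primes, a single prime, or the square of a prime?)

p splits

-83 mod 4 = 1, hence disc K = -83 and O_K = ℤ[(1+√-83)/2].
disc(K) = -83 is not divisible by 419; 419 is unramified.
Euler's criterion: (-83)^209 mod 419 = 1. Thus (-83|419) = 1.
Legendre symbol 1 ⇒ 419 is split.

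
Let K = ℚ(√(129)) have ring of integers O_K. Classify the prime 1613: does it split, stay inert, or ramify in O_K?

split

d = 129 ≡ 1 (mod 4), so O_K = ℤ[(1+√129)/2] and disc(K) = d = 129.
disc(K) = 129 is not divisible by 1613; 1613 is unramified.
(129/1613) = 129^806 mod 1613 = 1, giving Legendre symbol 1.
(129/1613) = 1, so 1613 splits.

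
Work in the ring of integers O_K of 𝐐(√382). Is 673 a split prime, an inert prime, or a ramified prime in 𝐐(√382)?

673 splits in O_K

382 mod 4 = 2, hence disc K = 4·382 = 1528 and O_K = ℤ[√382].
disc(K) = 1528 is not divisible by 673; 673 is unramified.
Compute (382/673) via Euler: 382^((673-1)/2) mod 673 = 1, so (382/673) = 1.
(382/673) = 1, so 673 splits.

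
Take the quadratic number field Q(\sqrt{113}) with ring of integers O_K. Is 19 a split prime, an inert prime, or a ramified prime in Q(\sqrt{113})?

inert

d = 113 ≡ 1 (mod 4), so O_K = ℤ[(1+√113)/2] and disc(K) = d = 113.
disc(K) = 113 is not divisible by 19; 19 is unramified.
(113/19) = 18^9 mod 19 = 18, giving Legendre symbol -1.
(113/19) = -1, so 19 is inert.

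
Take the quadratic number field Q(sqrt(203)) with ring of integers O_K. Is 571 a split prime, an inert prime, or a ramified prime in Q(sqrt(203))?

d = 203 ≡ 3 (mod 4), so O_K = ℤ[√203] and disc(K) = 4d = 812.
Since gcd(571, 812) = 1 the prime 571 does not ramify.
Compute (203/571) via Euler: 203^((571-1)/2) mod 571 = 570, so (203/571) = -1.
(203/571) = -1, so 571 is inert.

571 remains inert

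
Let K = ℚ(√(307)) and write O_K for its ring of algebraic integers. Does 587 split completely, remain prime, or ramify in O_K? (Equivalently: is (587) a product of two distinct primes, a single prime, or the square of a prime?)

p is inert

d = 307 ≡ 3 (mod 4), so O_K = ℤ[√307] and disc(K) = 4d = 1228.
587 ∤ 1228, so 587 is unramified.
(307/587) = 307^293 mod 587 = 586, giving Legendre symbol -1.
Legendre symbol -1 ⇒ 587 is inert.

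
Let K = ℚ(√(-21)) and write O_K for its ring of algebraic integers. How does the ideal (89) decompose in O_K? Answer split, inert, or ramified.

-21 mod 4 = 3, hence disc K = 4·(-21) = -84 and O_K = ℤ[√-21].
89 ∤ -84, so 89 is unramified.
Euler's criterion: (-21)^44 mod 89 = 1. Thus (-21|89) = 1.
Legendre symbol 1 ⇒ 89 is split.

split — (89) = 𝔭₁𝔭₂ with 𝔭₁ ≠ 𝔭₂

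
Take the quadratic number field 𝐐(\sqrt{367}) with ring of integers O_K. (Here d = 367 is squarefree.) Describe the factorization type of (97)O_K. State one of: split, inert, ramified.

97 remains inert

367 mod 4 = 3, hence disc K = 4·367 = 1468 and O_K = ℤ[√367].
97 ∤ 1468, so 97 is unramified.
(367/97) = 76^48 mod 97 = 96, giving Legendre symbol -1.
(367/97) = -1, so 97 is inert.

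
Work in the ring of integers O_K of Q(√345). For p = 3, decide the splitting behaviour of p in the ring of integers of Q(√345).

Since 345 ≡ 1 mod 4, the ring of integers is ℤ[(1+√345)/2] with discriminant 345.
disc(K) = 345 = 3·115, so p = 3 is ramified.

ramified — (3) = 𝔭²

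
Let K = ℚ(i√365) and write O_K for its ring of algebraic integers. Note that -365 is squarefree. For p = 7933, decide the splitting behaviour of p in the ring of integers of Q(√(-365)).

d = -365 ≡ 3 (mod 4), so O_K = ℤ[√-365] and disc(K) = 4d = -1460.
Since gcd(7933, -1460) = 1 the prime 7933 does not ramify.
(-365/7933) = 7568^3966 mod 7933 = 7932, giving Legendre symbol -1.
d is a non-residue mod p, hence 7933 remains inert in O_K.

7933 remains inert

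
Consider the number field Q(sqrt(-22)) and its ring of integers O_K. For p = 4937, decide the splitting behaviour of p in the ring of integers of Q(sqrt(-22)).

d = -22 ≡ 2 (mod 4), so O_K = ℤ[√-22] and disc(K) = 4d = -88.
4937 ∤ -88, so 4937 is unramified.
Compute (-22/4937) via Euler: 4915^((4937-1)/2) mod 4937 = 1, so (-22/4937) = 1.
(-22/4937) = 1, so 4937 splits.

splits completely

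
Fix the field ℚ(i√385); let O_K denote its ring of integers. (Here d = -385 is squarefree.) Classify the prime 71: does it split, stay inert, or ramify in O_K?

Since -385 ≢ 1 mod 4, the ring of integers is ℤ[√-385] with discriminant 4·(-385) = -1540.
disc(K) = -1540 is not divisible by 71; 71 is unramified.
Legendre symbol by Euler's criterion: (-385/71) ≡ (-385)^35 ≡ 70 (mod 71), i.e. (-385/71) = -1.
d is a non-residue mod p, hence 71 remains inert in O_K.

p is inert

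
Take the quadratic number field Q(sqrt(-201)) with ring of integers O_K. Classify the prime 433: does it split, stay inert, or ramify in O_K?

433 remains inert

-201 mod 4 = 3, hence disc K = 4·(-201) = -804 and O_K = ℤ[√-201].
433 ∤ -804, so 433 is unramified.
(-201/433) = 232^216 mod 433 = 432, giving Legendre symbol -1.
(-201/433) = -1, so 433 is inert.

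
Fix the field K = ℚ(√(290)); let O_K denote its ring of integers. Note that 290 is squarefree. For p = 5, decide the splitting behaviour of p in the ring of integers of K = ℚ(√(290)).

ramified

290 mod 4 = 2, hence disc K = 4·290 = 1160 and O_K = ℤ[√290].
Ramification test: 5 | 1160. The prime 5 ramifies in K.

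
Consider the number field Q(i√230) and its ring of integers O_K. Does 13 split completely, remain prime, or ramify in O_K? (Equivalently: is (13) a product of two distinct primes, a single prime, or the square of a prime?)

p splits

d = -230 ≡ 2 (mod 4), so O_K = ℤ[√-230] and disc(K) = 4d = -920.
disc(K) = -920 is not divisible by 13; 13 is unramified.
(-230/13) = 4^6 mod 13 = 1, giving Legendre symbol 1.
d is a quadratic residue mod p, hence 13 splits in O_K.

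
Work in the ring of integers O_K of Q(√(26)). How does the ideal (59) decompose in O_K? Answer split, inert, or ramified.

split — (59) = 𝔭₁𝔭₂ with 𝔭₁ ≠ 𝔭₂

Since 26 ≢ 1 mod 4, the ring of integers is ℤ[√26] with discriminant 4·26 = 104.
disc(K) = 104 is not divisible by 59; 59 is unramified.
Legendre symbol by Euler's criterion: (26/59) ≡ 26^29 ≡ 1 (mod 59), i.e. (26/59) = 1.
d is a quadratic residue mod p, hence 59 splits in O_K.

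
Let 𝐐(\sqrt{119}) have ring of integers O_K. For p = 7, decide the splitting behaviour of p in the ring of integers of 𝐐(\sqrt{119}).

119 mod 4 = 3, hence disc K = 4·119 = 476 and O_K = ℤ[√119].
disc(K) = 476 = 7·68, so p = 7 is ramified.

p ramifies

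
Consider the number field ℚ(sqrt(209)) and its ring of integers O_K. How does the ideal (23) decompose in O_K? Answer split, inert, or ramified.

Since 209 ≡ 1 mod 4, the ring of integers is ℤ[(1+√209)/2] with discriminant 209.
disc(K) = 209 is not divisible by 23; 23 is unramified.
Legendre symbol by Euler's criterion: (209/23) ≡ 209^11 ≡ 1 (mod 23), i.e. (209/23) = 1.
d is a quadratic residue mod p, hence 23 splits in O_K.

23 splits in O_K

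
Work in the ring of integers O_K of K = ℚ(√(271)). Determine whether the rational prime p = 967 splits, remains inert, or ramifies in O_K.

Since 271 ≢ 1 mod 4, the ring of integers is ℤ[√271] with discriminant 4·271 = 1084.
Since gcd(967, 1084) = 1 the prime 967 does not ramify.
Euler's criterion: 271^483 mod 967 = 966. Thus (271|967) = -1.
d is a non-residue mod p, hence 967 remains inert in O_K.

remains prime (inert)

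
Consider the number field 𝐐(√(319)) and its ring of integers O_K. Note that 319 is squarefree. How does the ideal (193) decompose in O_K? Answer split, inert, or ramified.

d = 319 ≡ 3 (mod 4), so O_K = ℤ[√319] and disc(K) = 4d = 1276.
disc(K) = 1276 is not divisible by 193; 193 is unramified.
Legendre symbol by Euler's criterion: (319/193) ≡ 319^96 ≡ 1 (mod 193), i.e. (319/193) = 1.
Legendre symbol 1 ⇒ 193 is split.

split — (193) = 𝔭₁𝔭₂ with 𝔭₁ ≠ 𝔭₂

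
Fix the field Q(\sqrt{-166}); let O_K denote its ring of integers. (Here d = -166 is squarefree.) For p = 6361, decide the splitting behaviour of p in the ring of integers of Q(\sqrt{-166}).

p is inert

Since -166 ≢ 1 mod 4, the ring of integers is ℤ[√-166] with discriminant 4·(-166) = -664.
disc(K) = -664 is not divisible by 6361; 6361 is unramified.
Legendre symbol by Euler's criterion: (-166/6361) ≡ (-166)^3180 ≡ 6360 (mod 6361), i.e. (-166/6361) = -1.
d is a non-residue mod p, hence 6361 remains inert in O_K.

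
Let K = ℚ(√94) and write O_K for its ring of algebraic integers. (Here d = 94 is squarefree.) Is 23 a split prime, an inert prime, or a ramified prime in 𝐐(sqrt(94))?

p splits

Since 94 ≢ 1 mod 4, the ring of integers is ℤ[√94] with discriminant 4·94 = 376.
23 ∤ 376, so 23 is unramified.
Compute (94/23) via Euler: 2^((23-1)/2) mod 23 = 1, so (94/23) = 1.
Legendre symbol 1 ⇒ 23 is split.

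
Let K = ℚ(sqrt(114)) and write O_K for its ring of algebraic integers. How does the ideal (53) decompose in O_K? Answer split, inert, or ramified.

inert

d = 114 ≡ 2 (mod 4), so O_K = ℤ[√114] and disc(K) = 4d = 456.
53 ∤ 456, so 53 is unramified.
Legendre symbol by Euler's criterion: (114/53) ≡ 114^26 ≡ 52 (mod 53), i.e. (114/53) = -1.
d is a non-residue mod p, hence 53 remains inert in O_K.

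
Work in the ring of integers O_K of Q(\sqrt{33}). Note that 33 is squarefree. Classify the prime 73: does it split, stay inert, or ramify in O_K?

inert

Since 33 ≡ 1 mod 4, the ring of integers is ℤ[(1+√33)/2] with discriminant 33.
Since gcd(73, 33) = 1 the prime 73 does not ramify.
(33/73) = 33^36 mod 73 = 72, giving Legendre symbol -1.
(33/73) = -1, so 73 is inert.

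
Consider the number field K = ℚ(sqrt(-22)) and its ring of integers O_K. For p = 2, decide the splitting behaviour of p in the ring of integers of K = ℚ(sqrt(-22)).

Since -22 ≢ 1 mod 4, the ring of integers is ℤ[√-22] with discriminant 4·(-22) = -88.
2 divides disc(K) = -88, so 2 ramifies.

ramified — (2) = 𝔭²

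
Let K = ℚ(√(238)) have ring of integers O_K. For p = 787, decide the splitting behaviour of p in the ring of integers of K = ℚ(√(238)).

787 splits in O_K

d = 238 ≡ 2 (mod 4), so O_K = ℤ[√238] and disc(K) = 4d = 952.
disc(K) = 952 is not divisible by 787; 787 is unramified.
(238/787) = 238^393 mod 787 = 1, giving Legendre symbol 1.
Legendre symbol 1 ⇒ 787 is split.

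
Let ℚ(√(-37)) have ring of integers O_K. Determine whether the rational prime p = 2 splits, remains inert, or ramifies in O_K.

d = -37 ≡ 3 (mod 4), so O_K = ℤ[√-37] and disc(K) = 4d = -148.
disc(K) = -148 = 2·(-74), so p = 2 is ramified.

ramified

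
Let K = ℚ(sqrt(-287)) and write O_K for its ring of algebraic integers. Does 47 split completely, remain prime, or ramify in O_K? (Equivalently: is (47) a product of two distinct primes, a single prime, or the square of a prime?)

Since -287 ≡ 1 mod 4, the ring of integers is ℤ[(1+√-287)/2] with discriminant -287.
disc(K) = -287 is not divisible by 47; 47 is unramified.
Euler's criterion: (-287)^23 mod 47 = 1. Thus (-287|47) = 1.
(-287/47) = 1, so 47 splits.

split — (47) = 𝔭₁𝔭₂ with 𝔭₁ ≠ 𝔭₂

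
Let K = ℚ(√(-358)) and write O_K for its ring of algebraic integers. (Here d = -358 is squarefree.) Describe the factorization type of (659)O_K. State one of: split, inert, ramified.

d = -358 ≡ 2 (mod 4), so O_K = ℤ[√-358] and disc(K) = 4d = -1432.
disc(K) = -1432 is not divisible by 659; 659 is unramified.
Legendre symbol by Euler's criterion: (-358/659) ≡ (-358)^329 ≡ 1 (mod 659), i.e. (-358/659) = 1.
(-358/659) = 1, so 659 splits.

split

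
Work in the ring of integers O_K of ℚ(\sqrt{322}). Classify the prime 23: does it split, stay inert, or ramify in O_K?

ramified

322 mod 4 = 2, hence disc K = 4·322 = 1288 and O_K = ℤ[√322].
Ramification test: 23 | 1288. The prime 23 ramifies in K.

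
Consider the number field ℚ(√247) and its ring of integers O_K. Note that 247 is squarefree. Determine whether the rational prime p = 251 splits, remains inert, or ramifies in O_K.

d = 247 ≡ 3 (mod 4), so O_K = ℤ[√247] and disc(K) = 4d = 988.
251 ∤ 988, so 251 is unramified.
(247/251) = 247^125 mod 251 = 250, giving Legendre symbol -1.
d is a non-residue mod p, hence 251 remains inert in O_K.

inert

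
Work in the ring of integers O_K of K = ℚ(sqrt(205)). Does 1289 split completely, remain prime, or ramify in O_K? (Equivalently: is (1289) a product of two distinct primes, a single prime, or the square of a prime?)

p splits

Since 205 ≡ 1 mod 4, the ring of integers is ℤ[(1+√205)/2] with discriminant 205.
Since gcd(1289, 205) = 1 the prime 1289 does not ramify.
(205/1289) = 205^644 mod 1289 = 1, giving Legendre symbol 1.
d is a quadratic residue mod p, hence 1289 splits in O_K.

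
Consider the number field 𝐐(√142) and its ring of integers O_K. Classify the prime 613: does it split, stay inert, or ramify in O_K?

inert — (613) stays prime in O_K

142 mod 4 = 2, hence disc K = 4·142 = 568 and O_K = ℤ[√142].
disc(K) = 568 is not divisible by 613; 613 is unramified.
(142/613) = 142^306 mod 613 = 612, giving Legendre symbol -1.
d is a non-residue mod p, hence 613 remains inert in O_K.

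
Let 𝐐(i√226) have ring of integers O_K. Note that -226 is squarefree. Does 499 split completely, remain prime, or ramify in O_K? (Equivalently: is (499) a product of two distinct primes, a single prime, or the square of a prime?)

remains prime (inert)

Since -226 ≢ 1 mod 4, the ring of integers is ℤ[√-226] with discriminant 4·(-226) = -904.
Since gcd(499, -904) = 1 the prime 499 does not ramify.
Compute (-226/499) via Euler: 273^((499-1)/2) mod 499 = 498, so (-226/499) = -1.
Legendre symbol -1 ⇒ 499 is inert.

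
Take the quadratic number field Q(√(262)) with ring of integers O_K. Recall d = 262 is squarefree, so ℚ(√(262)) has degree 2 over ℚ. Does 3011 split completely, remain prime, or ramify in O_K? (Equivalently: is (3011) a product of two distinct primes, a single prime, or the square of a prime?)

Since 262 ≢ 1 mod 4, the ring of integers is ℤ[√262] with discriminant 4·262 = 1048.
3011 ∤ 1048, so 3011 is unramified.
Euler's criterion: 262^1505 mod 3011 = 1. Thus (262|3011) = 1.
Legendre symbol 1 ⇒ 3011 is split.

3011 splits in O_K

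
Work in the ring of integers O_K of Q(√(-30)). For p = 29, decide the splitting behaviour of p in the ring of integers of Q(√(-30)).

split — (29) = 𝔭₁𝔭₂ with 𝔭₁ ≠ 𝔭₂

d = -30 ≡ 2 (mod 4), so O_K = ℤ[√-30] and disc(K) = 4d = -120.
disc(K) = -120 is not divisible by 29; 29 is unramified.
Legendre symbol by Euler's criterion: (-30/29) ≡ (-30)^14 ≡ 1 (mod 29), i.e. (-30/29) = 1.
d is a quadratic residue mod p, hence 29 splits in O_K.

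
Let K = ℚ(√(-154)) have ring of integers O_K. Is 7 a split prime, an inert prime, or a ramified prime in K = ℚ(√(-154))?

ramified

-154 mod 4 = 2, hence disc K = 4·(-154) = -616 and O_K = ℤ[√-154].
disc(K) = -616 = 7·(-88), so p = 7 is ramified.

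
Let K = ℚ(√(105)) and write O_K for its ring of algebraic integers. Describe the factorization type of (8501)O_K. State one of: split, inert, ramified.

split — (8501) = 𝔭₁𝔭₂ with 𝔭₁ ≠ 𝔭₂

Since 105 ≡ 1 mod 4, the ring of integers is ℤ[(1+√105)/2] with discriminant 105.
disc(K) = 105 is not divisible by 8501; 8501 is unramified.
Legendre symbol by Euler's criterion: (105/8501) ≡ 105^4250 ≡ 1 (mod 8501), i.e. (105/8501) = 1.
d is a quadratic residue mod p, hence 8501 splits in O_K.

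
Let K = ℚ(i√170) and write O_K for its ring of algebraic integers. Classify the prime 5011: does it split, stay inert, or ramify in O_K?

splits completely

d = -170 ≡ 2 (mod 4), so O_K = ℤ[√-170] and disc(K) = 4d = -680.
Since gcd(5011, -680) = 1 the prime 5011 does not ramify.
(-170/5011) = 4841^2505 mod 5011 = 1, giving Legendre symbol 1.
(-170/5011) = 1, so 5011 splits.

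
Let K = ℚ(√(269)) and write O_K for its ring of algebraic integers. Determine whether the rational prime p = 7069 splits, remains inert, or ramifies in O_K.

d = 269 ≡ 1 (mod 4), so O_K = ℤ[(1+√269)/2] and disc(K) = d = 269.
disc(K) = 269 is not divisible by 7069; 7069 is unramified.
Euler's criterion: 269^3534 mod 7069 = 7068. Thus (269|7069) = -1.
Legendre symbol -1 ⇒ 7069 is inert.

inert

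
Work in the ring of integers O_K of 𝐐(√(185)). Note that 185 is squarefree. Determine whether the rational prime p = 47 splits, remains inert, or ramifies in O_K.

47 remains inert

Since 185 ≡ 1 mod 4, the ring of integers is ℤ[(1+√185)/2] with discriminant 185.
47 ∤ 185, so 47 is unramified.
(185/47) = 44^23 mod 47 = 46, giving Legendre symbol -1.
(185/47) = -1, so 47 is inert.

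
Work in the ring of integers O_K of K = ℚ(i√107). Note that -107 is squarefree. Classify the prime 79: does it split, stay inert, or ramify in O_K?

79 splits in O_K

-107 mod 4 = 1, hence disc K = -107 and O_K = ℤ[(1+√-107)/2].
79 ∤ -107, so 79 is unramified.
Legendre symbol by Euler's criterion: (-107/79) ≡ (-107)^39 ≡ 1 (mod 79), i.e. (-107/79) = 1.
(-107/79) = 1, so 79 splits.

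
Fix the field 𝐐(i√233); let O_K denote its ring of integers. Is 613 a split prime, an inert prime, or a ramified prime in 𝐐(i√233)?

remains prime (inert)

d = -233 ≡ 3 (mod 4), so O_K = ℤ[√-233] and disc(K) = 4d = -932.
Since gcd(613, -932) = 1 the prime 613 does not ramify.
Euler's criterion: (-233)^306 mod 613 = 612. Thus (-233|613) = -1.
d is a non-residue mod p, hence 613 remains inert in O_K.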